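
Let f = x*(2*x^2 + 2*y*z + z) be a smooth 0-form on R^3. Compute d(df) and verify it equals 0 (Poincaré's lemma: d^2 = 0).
d(df) = 0

Step 1: df = sum_i (∂f/∂x_i) dx_i = (6*x^2 + 2*y*z + z) dx + (2*x*z) dy + (x*(2*y + 1)) dz.
Step 2: Apply d again. Using the 1-form formula, the coefficient of dx ∧ dy in d(df) is ∂^2 f/∂x ∂y - ∂^2 f/∂y ∂x = (2*z) - (2*z) = 0 (equality of mixed partials for smooth f).
Similarly for dx ∧ dz and dy ∧ dz — all coefficients vanish. So d(df) = 0.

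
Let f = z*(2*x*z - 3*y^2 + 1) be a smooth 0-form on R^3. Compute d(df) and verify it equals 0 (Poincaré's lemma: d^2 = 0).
d(df) = 0

Step 1: df = sum_i (∂f/∂x_i) dx_i = (2*z^2) dx + (-6*y*z) dy + (4*x*z - 3*y^2 + 1) dz.
Step 2: Apply d again. Using the 1-form formula, the coefficient of dx ∧ dy in d(df) is ∂^2 f/∂x ∂y - ∂^2 f/∂y ∂x = (0) - (0) = 0 (equality of mixed partials for smooth f).
Similarly for dx ∧ dz and dy ∧ dz — all coefficients vanish. So d(df) = 0.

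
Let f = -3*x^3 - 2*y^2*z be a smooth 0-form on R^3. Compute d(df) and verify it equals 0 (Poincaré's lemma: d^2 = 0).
d(df) = 0

Step 1: df = sum_i (∂f/∂x_i) dx_i = (-9*x^2) dx + (-4*y*z) dy + (-2*y^2) dz.
Step 2: Apply d again. Using the 1-form formula, the coefficient of dx ∧ dy in d(df) is ∂^2 f/∂x ∂y - ∂^2 f/∂y ∂x = (0) - (0) = 0 (equality of mixed partials for smooth f).
Similarly for dx ∧ dz and dy ∧ dz — all coefficients vanish. So d(df) = 0.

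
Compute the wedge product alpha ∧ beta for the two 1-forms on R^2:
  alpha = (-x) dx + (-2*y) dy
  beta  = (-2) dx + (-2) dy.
alpha ∧ beta = (2*x - 4*y) dx ∧ dy

Distribute the wedge, using dx_i ∧ dx_j = -dx_j ∧ dx_i and dx_i ∧ dx_i = 0. For each pair (i, j) with i < j, the coefficient of dx_i ∧ dx_j in alpha ∧ beta is (alpha_i * beta_j - alpha_j * beta_i). Collecting: alpha ∧ beta = (2*x - 4*y) dx ∧ dy.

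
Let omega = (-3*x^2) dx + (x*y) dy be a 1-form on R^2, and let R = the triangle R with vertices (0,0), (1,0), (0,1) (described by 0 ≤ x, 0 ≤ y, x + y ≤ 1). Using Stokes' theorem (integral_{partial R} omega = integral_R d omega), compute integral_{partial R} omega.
integral_(partial R) omega = 1/6

Stokes: integral_partial_R omega = integral_R d omega with d omega = (∂Q/∂x - ∂P/∂y) dx ∧ dy.
  ∂Q/∂x = y
  ∂P/∂y = 0
  integrand = ∂Q/∂x - ∂P/∂y = y.
Integrating over R: integral_0^1 integral_0^{1-x} (y) dy dx = 1/6.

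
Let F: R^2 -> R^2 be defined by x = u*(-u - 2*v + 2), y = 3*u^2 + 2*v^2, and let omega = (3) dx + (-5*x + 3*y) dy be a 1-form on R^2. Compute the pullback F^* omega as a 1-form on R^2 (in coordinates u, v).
F^* omega = (84*u^3 + 60*u^2*v - 60*u^2 + 36*u*v^2 - 6*u - 6*v + 6) du + (56*u^2*v + 40*u*v^2 - 40*u*v - 6*u + 24*v^3) dv

Using F^*(f dg) = (f ∘ F) d(g ∘ F), substitute each coordinate x_i by F_i(u, v) in f_i, and replace dx_i by d F_i = (∂F_i/∂u) du + (∂F_i/∂v) dv.
  For the x component: f_1(F) = 3; d F_1 = (-2*u - 2*v + 2) du + (-2*u) dv
  For the y component: f_2(F) = 14*u^2 + 10*u*v - 10*u + 6*v^2; d F_2 = (6*u) du + (4*v) dv
Combining and collecting du, dv coefficients:
  coeff of du: 84*u^3 + 60*u^2*v - 60*u^2 + 36*u*v^2 - 6*u - 6*v + 6
  coeff of dv: 56*u^2*v + 40*u*v^2 - 40*u*v - 6*u + 24*v^3
F^* omega = (84*u^3 + 60*u^2*v - 60*u^2 + 36*u*v^2 - 6*u - 6*v + 6) du + (56*u^2*v + 40*u*v^2 - 40*u*v - 6*u + 24*v^3) dv.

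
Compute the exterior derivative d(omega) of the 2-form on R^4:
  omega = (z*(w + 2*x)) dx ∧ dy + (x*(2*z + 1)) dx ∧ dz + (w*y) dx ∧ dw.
d(omega) = (w + 2*x) dx ∧ dy ∧ dz + (-w + z) dx ∧ dy ∧ dw

For a 2-form omega = sum_{i<j} g_{ij} dx_i ∧ dx_j, the exterior derivative is
  d(omega) = sum_{i<j} d(g_{ij}) ∧ dx_i ∧ dx_j = sum_{i<j, k} (∂g_{ij}/∂x_k) dx_k ∧ dx_i ∧ dx_j.
Expand each term, using dx_k ∧ dx_i ∧ dx_j = sgn(permutation) dx_{(a)} ∧ dx_{(b)} ∧ dx_{(c)} with (a < b < c) sorted:
  d(z*(w + 2*x)) includes (∂/∂z)(z*(w + 2*x)) dz = (w + 2*x) dz, which multiplied by dx ∧ dy gives (w + 2*x) dx ∧ dy ∧ dz
  d(z*(w + 2*x)) includes (∂/∂w)(z*(w + 2*x)) dw = (z) dw, which multiplied by dx ∧ dy gives (z) dx ∧ dy ∧ dw
  d(w*y) includes (∂/∂y)(w*y) dy = (w) dy, which multiplied by dx ∧ dw gives (-w) dx ∧ dy ∧ dw
Collecting like 3-forms: d(omega) = (w + 2*x) dx ∧ dy ∧ dz + (-w + z) dx ∧ dy ∧ dw.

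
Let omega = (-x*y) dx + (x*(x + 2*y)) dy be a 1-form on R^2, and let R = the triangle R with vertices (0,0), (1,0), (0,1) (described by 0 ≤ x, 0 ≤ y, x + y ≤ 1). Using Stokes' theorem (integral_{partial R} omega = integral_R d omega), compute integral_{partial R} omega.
integral_(partial R) omega = 5/6

Stokes: integral_partial_R omega = integral_R d omega with d omega = (∂Q/∂x - ∂P/∂y) dx ∧ dy.
  ∂Q/∂x = 2*x + 2*y
  ∂P/∂y = -x
  integrand = ∂Q/∂x - ∂P/∂y = 3*x + 2*y.
Integrating over R: integral_0^1 integral_0^{1-x} (3*x + 2*y) dy dx = 5/6.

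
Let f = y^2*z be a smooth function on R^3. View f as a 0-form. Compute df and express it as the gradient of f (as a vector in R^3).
df = (0) dx + (2*y*z) dy + (y^2) dz; grad f = (0, 2*y*z, y^2)

For a 0-form f, d f = (∂f/∂x) dx + (∂f/∂y) dy + (∂f/∂z) dz. The components of the vector representation are exactly the entries of grad f in Cartesian coordinates:
  ∂f/∂x = 0
  ∂f/∂y = 2*y*z
  ∂f/∂z = y^2.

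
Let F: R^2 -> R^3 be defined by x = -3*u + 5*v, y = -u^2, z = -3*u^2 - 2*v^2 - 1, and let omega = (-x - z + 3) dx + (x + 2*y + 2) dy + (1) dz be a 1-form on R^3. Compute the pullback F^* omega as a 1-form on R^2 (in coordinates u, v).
F^* omega = (4*u^3 - 3*u^2 - 10*u*v - 19*u - 6*v^2 + 15*v - 12) du + (15*u^2 + 15*u + 10*v^2 - 29*v + 20) dv

Using F^*(f dg) = (f ∘ F) d(g ∘ F), substitute each coordinate x_i by F_i(u, v) in f_i, and replace dx_i by d F_i = (∂F_i/∂u) du + (∂F_i/∂v) dv.
  For the x component: f_1(F) = 3*u^2 + 3*u + 2*v^2 - 5*v + 4; d F_1 = (-3) du + (5) dv
  For the y component: f_2(F) = -2*u^2 - 3*u + 5*v + 2; d F_2 = (-2*u) du + (0) dv
  For the z component: f_3(F) = 1; d F_3 = (-6*u) du + (-4*v) dv
Combining and collecting du, dv coefficients:
  coeff of du: 4*u^3 - 3*u^2 - 10*u*v - 19*u - 6*v^2 + 15*v - 12
  coeff of dv: 15*u^2 + 15*u + 10*v^2 - 29*v + 20
F^* omega = (4*u^3 - 3*u^2 - 10*u*v - 19*u - 6*v^2 + 15*v - 12) du + (15*u^2 + 15*u + 10*v^2 - 29*v + 20) dv.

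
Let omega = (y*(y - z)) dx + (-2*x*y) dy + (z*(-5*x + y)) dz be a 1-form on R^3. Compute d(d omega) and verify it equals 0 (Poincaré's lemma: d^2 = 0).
d(d omega) = 0

Step 1: d omega = sum_{i<j} (∂f_j/∂x_i - ∂f_i/∂x_j) dx_i ∧ dx_j:
  coeff of dx ∧ dy: -4*y + z
  coeff of dx ∧ dz: y - 5*z
  coeff of dy ∧ dz: z
Step 2: Apply d again to each 2-form coefficient. The only possible 3-form in R^3 is dx ∧ dy ∧ dz, with coefficient
  ∂(coeff of dy∧dz)/∂x - ∂(coeff of dx∧dz)/∂y + ∂(coeff of dx∧dy)/∂z
  = ∂/∂x (z) - ∂/∂y (y - 5*z) + ∂/∂z (-4*y + z).
Each of these terms simplifies to sums of mixed partials that cancel in pairs. The result is 0 (by equality of mixed partials for smooth functions — Schwarz / Clairaut).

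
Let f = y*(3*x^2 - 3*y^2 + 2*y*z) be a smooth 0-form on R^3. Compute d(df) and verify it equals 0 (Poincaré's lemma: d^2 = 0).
d(df) = 0

Step 1: df = sum_i (∂f/∂x_i) dx_i = (6*x*y) dx + (3*x^2 - 9*y^2 + 4*y*z) dy + (2*y^2) dz.
Step 2: Apply d again. Using the 1-form formula, the coefficient of dx ∧ dy in d(df) is ∂^2 f/∂x ∂y - ∂^2 f/∂y ∂x = (6*x) - (6*x) = 0 (equality of mixed partials for smooth f).
Similarly for dx ∧ dz and dy ∧ dz — all coefficients vanish. So d(df) = 0.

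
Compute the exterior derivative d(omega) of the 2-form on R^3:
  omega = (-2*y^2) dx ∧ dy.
d(omega) = 0

For a 2-form omega = sum_{i<j} g_{ij} dx_i ∧ dx_j, the exterior derivative is
  d(omega) = sum_{i<j} d(g_{ij}) ∧ dx_i ∧ dx_j = sum_{i<j, k} (∂g_{ij}/∂x_k) dx_k ∧ dx_i ∧ dx_j.
Expand each term, using dx_k ∧ dx_i ∧ dx_j = sgn(permutation) dx_{(a)} ∧ dx_{(b)} ∧ dx_{(c)} with (a < b < c) sorted:

Collecting like 3-forms: d(omega) = 0.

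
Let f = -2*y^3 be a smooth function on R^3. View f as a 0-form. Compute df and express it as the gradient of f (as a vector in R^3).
df = (0) dx + (-6*y^2) dy + (0) dz; grad f = (0, -6*y^2, 0)

For a 0-form f, d f = (∂f/∂x) dx + (∂f/∂y) dy + (∂f/∂z) dz. The components of the vector representation are exactly the entries of grad f in Cartesian coordinates:
  ∂f/∂x = 0
  ∂f/∂y = -6*y^2
  ∂f/∂z = 0.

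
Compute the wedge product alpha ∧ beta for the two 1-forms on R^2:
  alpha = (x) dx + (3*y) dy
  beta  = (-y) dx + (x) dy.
alpha ∧ beta = (x^2 + 3*y^2) dx ∧ dy

Distribute the wedge, using dx_i ∧ dx_j = -dx_j ∧ dx_i and dx_i ∧ dx_i = 0. For each pair (i, j) with i < j, the coefficient of dx_i ∧ dx_j in alpha ∧ beta is (alpha_i * beta_j - alpha_j * beta_i). Collecting: alpha ∧ beta = (x^2 + 3*y^2) dx ∧ dy.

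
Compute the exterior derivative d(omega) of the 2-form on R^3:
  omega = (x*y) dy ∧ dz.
d(omega) = (y) dx ∧ dy ∧ dz

For a 2-form omega = sum_{i<j} g_{ij} dx_i ∧ dx_j, the exterior derivative is
  d(omega) = sum_{i<j} d(g_{ij}) ∧ dx_i ∧ dx_j = sum_{i<j, k} (∂g_{ij}/∂x_k) dx_k ∧ dx_i ∧ dx_j.
Expand each term, using dx_k ∧ dx_i ∧ dx_j = sgn(permutation) dx_{(a)} ∧ dx_{(b)} ∧ dx_{(c)} with (a < b < c) sorted:
  d(x*y) includes (∂/∂x)(x*y) dx = (y) dx, which multiplied by dy ∧ dz gives (y) dx ∧ dy ∧ dz
Collecting like 3-forms: d(omega) = (y) dx ∧ dy ∧ dz.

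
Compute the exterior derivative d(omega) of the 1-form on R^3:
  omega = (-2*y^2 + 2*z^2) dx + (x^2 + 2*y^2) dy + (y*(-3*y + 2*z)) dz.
d(omega) = (2*x + 4*y) dx ∧ dy + (-4*z) dx ∧ dz + (-6*y + 2*z) dy ∧ dz

For a 1-form omega = sum_i f_i dx_i, the exterior derivative is
  d(omega) = sum_{i < j} (∂f_j/∂x_i - ∂f_i/∂x_j) dx_i ∧ dx_j.
  coefficient of dx ∧ dy: ∂f_2/∂x - ∂f_1/∂y = ∂(x^2 + 2*y^2)/∂x - ∂(-2*y^2 + 2*z^2)/∂y = 2*x + 4*y
  coefficient of dx ∧ dz: ∂f_3/∂x - ∂f_1/∂z = ∂(y*(-3*y + 2*z))/∂x - ∂(-2*y^2 + 2*z^2)/∂z = -4*z
  coefficient of dy ∧ dz: ∂f_3/∂y - ∂f_2/∂z = ∂(y*(-3*y + 2*z))/∂y - ∂(x^2 + 2*y^2)/∂z = -6*y + 2*z
Assembling: d(omega) = (2*x + 4*y) dx ∧ dy + (-4*z) dx ∧ dz + (-6*y + 2*z) dy ∧ dz.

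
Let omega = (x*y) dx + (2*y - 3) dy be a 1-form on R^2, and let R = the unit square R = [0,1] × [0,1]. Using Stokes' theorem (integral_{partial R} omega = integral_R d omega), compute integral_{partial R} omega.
integral_(partial R) omega = -1/2

Stokes: integral_partial_R omega = integral_R d omega with d omega = (∂Q/∂x - ∂P/∂y) dx ∧ dy.
  ∂Q/∂x = 0
  ∂P/∂y = x
  integrand = ∂Q/∂x - ∂P/∂y = -x.
Integrating over R: integral_0^1 integral_0^1 (-x) dx dy = -1/2.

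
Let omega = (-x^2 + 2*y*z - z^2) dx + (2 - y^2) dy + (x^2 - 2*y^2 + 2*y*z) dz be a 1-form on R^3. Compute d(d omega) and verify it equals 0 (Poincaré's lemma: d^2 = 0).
d(d omega) = 0

Step 1: d omega = sum_{i<j} (∂f_j/∂x_i - ∂f_i/∂x_j) dx_i ∧ dx_j:
  coeff of dx ∧ dy: -2*z
  coeff of dx ∧ dz: 2*x - 2*y + 2*z
  coeff of dy ∧ dz: -4*y + 2*z
Step 2: Apply d again to each 2-form coefficient. The only possible 3-form in R^3 is dx ∧ dy ∧ dz, with coefficient
  ∂(coeff of dy∧dz)/∂x - ∂(coeff of dx∧dz)/∂y + ∂(coeff of dx∧dy)/∂z
  = ∂/∂x (-4*y + 2*z) - ∂/∂y (2*x - 2*y + 2*z) + ∂/∂z (-2*z).
Each of these terms simplifies to sums of mixed partials that cancel in pairs. The result is 0 (by equality of mixed partials for smooth functions — Schwarz / Clairaut).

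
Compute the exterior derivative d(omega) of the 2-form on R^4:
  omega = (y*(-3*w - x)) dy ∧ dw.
d(omega) = (-y) dx ∧ dy ∧ dw

For a 2-form omega = sum_{i<j} g_{ij} dx_i ∧ dx_j, the exterior derivative is
  d(omega) = sum_{i<j} d(g_{ij}) ∧ dx_i ∧ dx_j = sum_{i<j, k} (∂g_{ij}/∂x_k) dx_k ∧ dx_i ∧ dx_j.
Expand each term, using dx_k ∧ dx_i ∧ dx_j = sgn(permutation) dx_{(a)} ∧ dx_{(b)} ∧ dx_{(c)} with (a < b < c) sorted:
  d(y*(-3*w - x)) includes (∂/∂x)(y*(-3*w - x)) dx = (-y) dx, which multiplied by dy ∧ dw gives (-y) dx ∧ dy ∧ dw
Collecting like 3-forms: d(omega) = (-y) dx ∧ dy ∧ dw.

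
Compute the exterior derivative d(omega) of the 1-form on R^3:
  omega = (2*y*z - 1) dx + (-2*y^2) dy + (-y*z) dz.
d(omega) = (-2*z) dx ∧ dy + (-2*y) dx ∧ dz + (-z) dy ∧ dz

For a 1-form omega = sum_i f_i dx_i, the exterior derivative is
  d(omega) = sum_{i < j} (∂f_j/∂x_i - ∂f_i/∂x_j) dx_i ∧ dx_j.
  coefficient of dx ∧ dy: ∂f_2/∂x - ∂f_1/∂y = ∂(-2*y^2)/∂x - ∂(2*y*z - 1)/∂y = -2*z
  coefficient of dx ∧ dz: ∂f_3/∂x - ∂f_1/∂z = ∂(-y*z)/∂x - ∂(2*y*z - 1)/∂z = -2*y
  coefficient of dy ∧ dz: ∂f_3/∂y - ∂f_2/∂z = ∂(-y*z)/∂y - ∂(-2*y^2)/∂z = -z
Assembling: d(omega) = (-2*z) dx ∧ dy + (-2*y) dx ∧ dz + (-z) dy ∧ dz.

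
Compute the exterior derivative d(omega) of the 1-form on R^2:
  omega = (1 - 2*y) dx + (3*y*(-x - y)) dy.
d(omega) = (2 - 3*y) dx ∧ dy

For a 1-form omega = sum_i f_i dx_i, the exterior derivative is
  d(omega) = sum_{i < j} (∂f_j/∂x_i - ∂f_i/∂x_j) dx_i ∧ dx_j.
  coefficient of dx ∧ dy: ∂f_2/∂x - ∂f_1/∂y = ∂(3*y*(-x - y))/∂x - ∂(1 - 2*y)/∂y = 2 - 3*y
Assembling: d(omega) = (2 - 3*y) dx ∧ dy.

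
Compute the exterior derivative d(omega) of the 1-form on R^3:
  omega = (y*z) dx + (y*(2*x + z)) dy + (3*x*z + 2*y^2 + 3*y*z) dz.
d(omega) = (2*y - z) dx ∧ dy + (-y + 3*z) dx ∧ dz + (3*y + 3*z) dy ∧ dz

For a 1-form omega = sum_i f_i dx_i, the exterior derivative is
  d(omega) = sum_{i < j} (∂f_j/∂x_i - ∂f_i/∂x_j) dx_i ∧ dx_j.
  coefficient of dx ∧ dy: ∂f_2/∂x - ∂f_1/∂y = ∂(y*(2*x + z))/∂x - ∂(y*z)/∂y = 2*y - z
  coefficient of dx ∧ dz: ∂f_3/∂x - ∂f_1/∂z = ∂(3*x*z + 2*y^2 + 3*y*z)/∂x - ∂(y*z)/∂z = -y + 3*z
  coefficient of dy ∧ dz: ∂f_3/∂y - ∂f_2/∂z = ∂(3*x*z + 2*y^2 + 3*y*z)/∂y - ∂(y*(2*x + z))/∂z = 3*y + 3*z
Assembling: d(omega) = (2*y - z) dx ∧ dy + (-y + 3*z) dx ∧ dz + (3*y + 3*z) dy ∧ dz.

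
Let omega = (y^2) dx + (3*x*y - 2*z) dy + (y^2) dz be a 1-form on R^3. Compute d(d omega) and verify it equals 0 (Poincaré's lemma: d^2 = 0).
d(d omega) = 0

Step 1: d omega = sum_{i<j} (∂f_j/∂x_i - ∂f_i/∂x_j) dx_i ∧ dx_j:
  coeff of dx ∧ dy: y
  coeff of dx ∧ dz: 0
  coeff of dy ∧ dz: 2*y + 2
Step 2: Apply d again to each 2-form coefficient. The only possible 3-form in R^3 is dx ∧ dy ∧ dz, with coefficient
  ∂(coeff of dy∧dz)/∂x - ∂(coeff of dx∧dz)/∂y + ∂(coeff of dx∧dy)/∂z
  = ∂/∂x (2*y + 2) - ∂/∂y (0) + ∂/∂z (y).
Each of these terms simplifies to sums of mixed partials that cancel in pairs. The result is 0 (by equality of mixed partials for smooth functions — Schwarz / Clairaut).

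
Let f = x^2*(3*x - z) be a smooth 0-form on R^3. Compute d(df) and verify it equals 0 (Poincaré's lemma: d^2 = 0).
d(df) = 0

Step 1: df = sum_i (∂f/∂x_i) dx_i = (x*(9*x - 2*z)) dx + (0) dy + (-x^2) dz.
Step 2: Apply d again. Using the 1-form formula, the coefficient of dx ∧ dy in d(df) is ∂^2 f/∂x ∂y - ∂^2 f/∂y ∂x = (0) - (0) = 0 (equality of mixed partials for smooth f).
Similarly for dx ∧ dz and dy ∧ dz — all coefficients vanish. So d(df) = 0.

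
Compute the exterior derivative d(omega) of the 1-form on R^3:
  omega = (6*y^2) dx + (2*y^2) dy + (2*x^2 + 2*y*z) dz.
d(omega) = (-12*y) dx ∧ dy + (4*x) dx ∧ dz + (2*z) dy ∧ dz

For a 1-form omega = sum_i f_i dx_i, the exterior derivative is
  d(omega) = sum_{i < j} (∂f_j/∂x_i - ∂f_i/∂x_j) dx_i ∧ dx_j.
  coefficient of dx ∧ dy: ∂f_2/∂x - ∂f_1/∂y = ∂(2*y^2)/∂x - ∂(6*y^2)/∂y = -12*y
  coefficient of dx ∧ dz: ∂f_3/∂x - ∂f_1/∂z = ∂(2*x^2 + 2*y*z)/∂x - ∂(6*y^2)/∂z = 4*x
  coefficient of dy ∧ dz: ∂f_3/∂y - ∂f_2/∂z = ∂(2*x^2 + 2*y*z)/∂y - ∂(2*y^2)/∂z = 2*z
Assembling: d(omega) = (-12*y) dx ∧ dy + (4*x) dx ∧ dz + (2*z) dy ∧ dz.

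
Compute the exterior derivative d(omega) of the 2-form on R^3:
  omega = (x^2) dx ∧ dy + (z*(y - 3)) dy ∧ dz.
d(omega) = 0

For a 2-form omega = sum_{i<j} g_{ij} dx_i ∧ dx_j, the exterior derivative is
  d(omega) = sum_{i<j} d(g_{ij}) ∧ dx_i ∧ dx_j = sum_{i<j, k} (∂g_{ij}/∂x_k) dx_k ∧ dx_i ∧ dx_j.
Expand each term, using dx_k ∧ dx_i ∧ dx_j = sgn(permutation) dx_{(a)} ∧ dx_{(b)} ∧ dx_{(c)} with (a < b < c) sorted:

Collecting like 3-forms: d(omega) = 0.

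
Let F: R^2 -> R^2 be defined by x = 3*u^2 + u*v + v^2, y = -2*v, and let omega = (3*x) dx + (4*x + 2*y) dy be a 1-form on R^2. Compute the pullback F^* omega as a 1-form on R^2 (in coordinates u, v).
F^* omega = (54*u^3 + 27*u^2*v + 21*u*v^2 + 3*v^3) du + (9*u^3 + 21*u^2*v - 24*u^2 + 9*u*v^2 - 8*u*v + 6*v^3 - 8*v^2 + 8*v) dv

Using F^*(f dg) = (f ∘ F) d(g ∘ F), substitute each coordinate x_i by F_i(u, v) in f_i, and replace dx_i by d F_i = (∂F_i/∂u) du + (∂F_i/∂v) dv.
  For the x component: f_1(F) = 9*u^2 + 3*u*v + 3*v^2; d F_1 = (6*u + v) du + (u + 2*v) dv
  For the y component: f_2(F) = 12*u^2 + 4*u*v + 4*v^2 - 4*v; d F_2 = (0) du + (-2) dv
Combining and collecting du, dv coefficients:
  coeff of du: 54*u^3 + 27*u^2*v + 21*u*v^2 + 3*v^3
  coeff of dv: 9*u^3 + 21*u^2*v - 24*u^2 + 9*u*v^2 - 8*u*v + 6*v^3 - 8*v^2 + 8*v
F^* omega = (54*u^3 + 27*u^2*v + 21*u*v^2 + 3*v^3) du + (9*u^3 + 21*u^2*v - 24*u^2 + 9*u*v^2 - 8*u*v + 6*v^3 - 8*v^2 + 8*v) dv.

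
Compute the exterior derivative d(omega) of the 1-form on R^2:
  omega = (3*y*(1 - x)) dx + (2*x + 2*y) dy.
d(omega) = (3*x - 1) dx ∧ dy

For a 1-form omega = sum_i f_i dx_i, the exterior derivative is
  d(omega) = sum_{i < j} (∂f_j/∂x_i - ∂f_i/∂x_j) dx_i ∧ dx_j.
  coefficient of dx ∧ dy: ∂f_2/∂x - ∂f_1/∂y = ∂(2*x + 2*y)/∂x - ∂(3*y*(1 - x))/∂y = 3*x - 1
Assembling: d(omega) = (3*x - 1) dx ∧ dy.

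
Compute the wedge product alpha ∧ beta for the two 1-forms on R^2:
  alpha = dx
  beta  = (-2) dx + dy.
alpha ∧ beta = (1) dx ∧ dy

Distribute the wedge, using dx_i ∧ dx_j = -dx_j ∧ dx_i and dx_i ∧ dx_i = 0. For each pair (i, j) with i < j, the coefficient of dx_i ∧ dx_j in alpha ∧ beta is (alpha_i * beta_j - alpha_j * beta_i). Collecting: alpha ∧ beta = (1) dx ∧ dy.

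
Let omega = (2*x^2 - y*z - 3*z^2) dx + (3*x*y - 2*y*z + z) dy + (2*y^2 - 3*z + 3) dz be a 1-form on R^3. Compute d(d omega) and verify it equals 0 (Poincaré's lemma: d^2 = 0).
d(d omega) = 0

Step 1: d omega = sum_{i<j} (∂f_j/∂x_i - ∂f_i/∂x_j) dx_i ∧ dx_j:
  coeff of dx ∧ dy: 3*y + z
  coeff of dx ∧ dz: y + 6*z
  coeff of dy ∧ dz: 6*y - 1
Step 2: Apply d again to each 2-form coefficient. The only possible 3-form in R^3 is dx ∧ dy ∧ dz, with coefficient
  ∂(coeff of dy∧dz)/∂x - ∂(coeff of dx∧dz)/∂y + ∂(coeff of dx∧dy)/∂z
  = ∂/∂x (6*y - 1) - ∂/∂y (y + 6*z) + ∂/∂z (3*y + z).
Each of these terms simplifies to sums of mixed partials that cancel in pairs. The result is 0 (by equality of mixed partials for smooth functions — Schwarz / Clairaut).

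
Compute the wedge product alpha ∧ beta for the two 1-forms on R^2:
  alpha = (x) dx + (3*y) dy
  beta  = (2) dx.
alpha ∧ beta = (-6*y) dx ∧ dy

Distribute the wedge, using dx_i ∧ dx_j = -dx_j ∧ dx_i and dx_i ∧ dx_i = 0. For each pair (i, j) with i < j, the coefficient of dx_i ∧ dx_j in alpha ∧ beta is (alpha_i * beta_j - alpha_j * beta_i). Collecting: alpha ∧ beta = (-6*y) dx ∧ dy.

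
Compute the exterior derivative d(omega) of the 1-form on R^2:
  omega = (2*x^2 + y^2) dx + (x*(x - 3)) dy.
d(omega) = (2*x - 2*y - 3) dx ∧ dy

For a 1-form omega = sum_i f_i dx_i, the exterior derivative is
  d(omega) = sum_{i < j} (∂f_j/∂x_i - ∂f_i/∂x_j) dx_i ∧ dx_j.
  coefficient of dx ∧ dy: ∂f_2/∂x - ∂f_1/∂y = ∂(x*(x - 3))/∂x - ∂(2*x^2 + y^2)/∂y = 2*x - 2*y - 3
Assembling: d(omega) = (2*x - 2*y - 3) dx ∧ dy.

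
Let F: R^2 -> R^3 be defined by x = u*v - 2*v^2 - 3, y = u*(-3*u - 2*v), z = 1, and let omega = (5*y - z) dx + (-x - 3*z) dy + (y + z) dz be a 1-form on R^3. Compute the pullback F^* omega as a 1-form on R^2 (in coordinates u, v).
F^* omega = (v*(-9*u^2 - 20*u*v - 4*v^2 - 1)) du + (-15*u^3 + 52*u^2*v + 36*u*v^2 - u + 4*v) dv

Using F^*(f dg) = (f ∘ F) d(g ∘ F), substitute each coordinate x_i by F_i(u, v) in f_i, and replace dx_i by d F_i = (∂F_i/∂u) du + (∂F_i/∂v) dv.
  For the x component: f_1(F) = -15*u^2 - 10*u*v - 1; d F_1 = (v) du + (u - 4*v) dv
  For the y component: f_2(F) = v*(-u + 2*v); d F_2 = (-6*u - 2*v) du + (-2*u) dv
  For the z component: f_3(F) = -3*u^2 - 2*u*v + 1; d F_3 = (0) du + (0) dv
Combining and collecting du, dv coefficients:
  coeff of du: v*(-9*u^2 - 20*u*v - 4*v^2 - 1)
  coeff of dv: -15*u^3 + 52*u^2*v + 36*u*v^2 - u + 4*v
F^* omega = (v*(-9*u^2 - 20*u*v - 4*v^2 - 1)) du + (-15*u^3 + 52*u^2*v + 36*u*v^2 - u + 4*v) dv.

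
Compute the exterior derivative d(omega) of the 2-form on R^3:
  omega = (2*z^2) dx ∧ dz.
d(omega) = 0

For a 2-form omega = sum_{i<j} g_{ij} dx_i ∧ dx_j, the exterior derivative is
  d(omega) = sum_{i<j} d(g_{ij}) ∧ dx_i ∧ dx_j = sum_{i<j, k} (∂g_{ij}/∂x_k) dx_k ∧ dx_i ∧ dx_j.
Expand each term, using dx_k ∧ dx_i ∧ dx_j = sgn(permutation) dx_{(a)} ∧ dx_{(b)} ∧ dx_{(c)} with (a < b < c) sorted:

Collecting like 3-forms: d(omega) = 0.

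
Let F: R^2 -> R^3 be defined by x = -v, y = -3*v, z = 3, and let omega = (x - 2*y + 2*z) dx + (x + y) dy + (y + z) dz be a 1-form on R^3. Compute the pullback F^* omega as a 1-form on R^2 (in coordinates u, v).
F^* omega = (7*v - 6) dv

Using F^*(f dg) = (f ∘ F) d(g ∘ F), substitute each coordinate x_i by F_i(u, v) in f_i, and replace dx_i by d F_i = (∂F_i/∂u) du + (∂F_i/∂v) dv.
  For the x component: f_1(F) = 5*v + 6; d F_1 = (0) du + (-1) dv
  For the y component: f_2(F) = -4*v; d F_2 = (0) du + (-3) dv
  For the z component: f_3(F) = 3 - 3*v; d F_3 = (0) du + (0) dv
Combining and collecting du, dv coefficients:
  coeff of du: 0
  coeff of dv: 7*v - 6
F^* omega = (7*v - 6) dv.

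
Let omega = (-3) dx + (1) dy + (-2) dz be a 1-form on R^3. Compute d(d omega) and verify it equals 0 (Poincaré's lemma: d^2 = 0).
d(d omega) = 0

Step 1: d omega = sum_{i<j} (∂f_j/∂x_i - ∂f_i/∂x_j) dx_i ∧ dx_j:
  coeff of dx ∧ dy: 0
  coeff of dx ∧ dz: 0
  coeff of dy ∧ dz: 0
Step 2: Apply d again to each 2-form coefficient. The only possible 3-form in R^3 is dx ∧ dy ∧ dz, with coefficient
  ∂(coeff of dy∧dz)/∂x - ∂(coeff of dx∧dz)/∂y + ∂(coeff of dx∧dy)/∂z
  = ∂/∂x (0) - ∂/∂y (0) + ∂/∂z (0).
Each of these terms simplifies to sums of mixed partials that cancel in pairs. The result is 0 (by equality of mixed partials for smooth functions — Schwarz / Clairaut).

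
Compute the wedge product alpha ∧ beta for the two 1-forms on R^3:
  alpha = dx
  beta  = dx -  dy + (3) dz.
alpha ∧ beta = (-1) dx ∧ dy + (3) dx ∧ dz

Distribute the wedge, using dx_i ∧ dx_j = -dx_j ∧ dx_i and dx_i ∧ dx_i = 0. For each pair (i, j) with i < j, the coefficient of dx_i ∧ dx_j in alpha ∧ beta is (alpha_i * beta_j - alpha_j * beta_i). Collecting: alpha ∧ beta = (-1) dx ∧ dy + (3) dx ∧ dz.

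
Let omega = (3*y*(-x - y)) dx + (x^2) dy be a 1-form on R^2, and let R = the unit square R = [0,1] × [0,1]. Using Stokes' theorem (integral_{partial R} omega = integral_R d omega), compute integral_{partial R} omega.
integral_(partial R) omega = 11/2

Stokes: integral_partial_R omega = integral_R d omega with d omega = (∂Q/∂x - ∂P/∂y) dx ∧ dy.
  ∂Q/∂x = 2*x
  ∂P/∂y = -3*x - 6*y
  integrand = ∂Q/∂x - ∂P/∂y = 5*x + 6*y.
Integrating over R: integral_0^1 integral_0^1 (5*x + 6*y) dx dy = 11/2.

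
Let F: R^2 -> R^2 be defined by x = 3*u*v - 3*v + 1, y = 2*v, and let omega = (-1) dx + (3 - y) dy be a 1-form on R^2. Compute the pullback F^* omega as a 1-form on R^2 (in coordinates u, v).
F^* omega = (-3*v) du + (-3*u - 4*v + 9) dv

Using F^*(f dg) = (f ∘ F) d(g ∘ F), substitute each coordinate x_i by F_i(u, v) in f_i, and replace dx_i by d F_i = (∂F_i/∂u) du + (∂F_i/∂v) dv.
  For the x component: f_1(F) = -1; d F_1 = (3*v) du + (3*u - 3) dv
  For the y component: f_2(F) = 3 - 2*v; d F_2 = (0) du + (2) dv
Combining and collecting du, dv coefficients:
  coeff of du: -3*v
  coeff of dv: -3*u - 4*v + 9
F^* omega = (-3*v) du + (-3*u - 4*v + 9) dv.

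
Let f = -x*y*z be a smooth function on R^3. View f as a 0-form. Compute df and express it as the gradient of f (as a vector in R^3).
df = (-y*z) dx + (-x*z) dy + (-x*y) dz; grad f = (-y*z, -x*z, -x*y)

For a 0-form f, d f = (∂f/∂x) dx + (∂f/∂y) dy + (∂f/∂z) dz. The components of the vector representation are exactly the entries of grad f in Cartesian coordinates:
  ∂f/∂x = -y*z
  ∂f/∂y = -x*z
  ∂f/∂z = -x*y.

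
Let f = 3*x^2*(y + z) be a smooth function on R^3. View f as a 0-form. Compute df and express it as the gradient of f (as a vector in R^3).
df = (6*x*(y + z)) dx + (3*x^2) dy + (3*x^2) dz; grad f = (6*x*(y + z), 3*x^2, 3*x^2)

For a 0-form f, d f = (∂f/∂x) dx + (∂f/∂y) dy + (∂f/∂z) dz. The components of the vector representation are exactly the entries of grad f in Cartesian coordinates:
  ∂f/∂x = 6*x*(y + z)
  ∂f/∂y = 3*x^2
  ∂f/∂z = 3*x^2.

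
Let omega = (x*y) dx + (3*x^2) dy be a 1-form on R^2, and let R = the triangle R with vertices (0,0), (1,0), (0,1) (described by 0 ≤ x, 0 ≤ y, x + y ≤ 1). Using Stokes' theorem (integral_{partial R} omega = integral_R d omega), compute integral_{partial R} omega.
integral_(partial R) omega = 5/6

Stokes: integral_partial_R omega = integral_R d omega with d omega = (∂Q/∂x - ∂P/∂y) dx ∧ dy.
  ∂Q/∂x = 6*x
  ∂P/∂y = x
  integrand = ∂Q/∂x - ∂P/∂y = 5*x.
Integrating over R: integral_0^1 integral_0^{1-x} (5*x) dy dx = 5/6.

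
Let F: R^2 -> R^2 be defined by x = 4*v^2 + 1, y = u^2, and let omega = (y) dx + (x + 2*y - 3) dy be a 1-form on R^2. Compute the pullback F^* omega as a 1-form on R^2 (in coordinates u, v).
F^* omega = (4*u*(u^2 + 2*v^2 - 1)) du + (8*u^2*v) dv

Using F^*(f dg) = (f ∘ F) d(g ∘ F), substitute each coordinate x_i by F_i(u, v) in f_i, and replace dx_i by d F_i = (∂F_i/∂u) du + (∂F_i/∂v) dv.
  For the x component: f_1(F) = u^2; d F_1 = (0) du + (8*v) dv
  For the y component: f_2(F) = 2*u^2 + 4*v^2 - 2; d F_2 = (2*u) du + (0) dv
Combining and collecting du, dv coefficients:
  coeff of du: 4*u*(u^2 + 2*v^2 - 1)
  coeff of dv: 8*u^2*v
F^* omega = (4*u*(u^2 + 2*v^2 - 1)) du + (8*u^2*v) dv.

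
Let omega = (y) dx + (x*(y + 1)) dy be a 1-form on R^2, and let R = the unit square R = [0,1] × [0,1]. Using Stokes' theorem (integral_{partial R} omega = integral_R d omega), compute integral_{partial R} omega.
integral_(partial R) omega = 1/2

Stokes: integral_partial_R omega = integral_R d omega with d omega = (∂Q/∂x - ∂P/∂y) dx ∧ dy.
  ∂Q/∂x = y + 1
  ∂P/∂y = 1
  integrand = ∂Q/∂x - ∂P/∂y = y.
Integrating over R: integral_0^1 integral_0^1 (y) dx dy = 1/2.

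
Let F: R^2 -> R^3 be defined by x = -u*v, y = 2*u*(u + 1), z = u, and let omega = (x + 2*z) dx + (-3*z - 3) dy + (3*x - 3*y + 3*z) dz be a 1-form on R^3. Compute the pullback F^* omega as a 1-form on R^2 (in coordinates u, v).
F^* omega = (-18*u^2 + u*v^2 - 5*u*v - 21*u - 6) du + (u^2*(v - 2)) dv

Using F^*(f dg) = (f ∘ F) d(g ∘ F), substitute each coordinate x_i by F_i(u, v) in f_i, and replace dx_i by d F_i = (∂F_i/∂u) du + (∂F_i/∂v) dv.
  For the x component: f_1(F) = u*(2 - v); d F_1 = (-v) du + (-u) dv
  For the y component: f_2(F) = -3*u - 3; d F_2 = (4*u + 2) du + (0) dv
  For the z component: f_3(F) = 3*u*(-2*u - v - 1); d F_3 = (1) du + (0) dv
Combining and collecting du, dv coefficients:
  coeff of du: -18*u^2 + u*v^2 - 5*u*v - 21*u - 6
  coeff of dv: u^2*(v - 2)
F^* omega = (-18*u^2 + u*v^2 - 5*u*v - 21*u - 6) du + (u^2*(v - 2)) dv.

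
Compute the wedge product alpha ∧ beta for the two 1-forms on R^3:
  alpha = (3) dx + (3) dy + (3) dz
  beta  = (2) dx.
alpha ∧ beta = (-6) dx ∧ dy + (-6) dx ∧ dz

Distribute the wedge, using dx_i ∧ dx_j = -dx_j ∧ dx_i and dx_i ∧ dx_i = 0. For each pair (i, j) with i < j, the coefficient of dx_i ∧ dx_j in alpha ∧ beta is (alpha_i * beta_j - alpha_j * beta_i). Collecting: alpha ∧ beta = (-6) dx ∧ dy + (-6) dx ∧ dz.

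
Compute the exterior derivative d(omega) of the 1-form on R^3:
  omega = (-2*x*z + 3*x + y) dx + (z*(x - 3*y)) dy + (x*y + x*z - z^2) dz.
d(omega) = (z - 1) dx ∧ dy + (2*x + y + z) dx ∧ dz + (3*y) dy ∧ dz

For a 1-form omega = sum_i f_i dx_i, the exterior derivative is
  d(omega) = sum_{i < j} (∂f_j/∂x_i - ∂f_i/∂x_j) dx_i ∧ dx_j.
  coefficient of dx ∧ dy: ∂f_2/∂x - ∂f_1/∂y = ∂(z*(x - 3*y))/∂x - ∂(-2*x*z + 3*x + y)/∂y = z - 1
  coefficient of dx ∧ dz: ∂f_3/∂x - ∂f_1/∂z = ∂(x*y + x*z - z^2)/∂x - ∂(-2*x*z + 3*x + y)/∂z = 2*x + y + z
  coefficient of dy ∧ dz: ∂f_3/∂y - ∂f_2/∂z = ∂(x*y + x*z - z^2)/∂y - ∂(z*(x - 3*y))/∂z = 3*y
Assembling: d(omega) = (z - 1) dx ∧ dy + (2*x + y + z) dx ∧ dz + (3*y) dy ∧ dz.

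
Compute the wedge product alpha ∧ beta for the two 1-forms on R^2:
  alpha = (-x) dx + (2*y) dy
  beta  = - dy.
alpha ∧ beta = (x) dx ∧ dy

Distribute the wedge, using dx_i ∧ dx_j = -dx_j ∧ dx_i and dx_i ∧ dx_i = 0. For each pair (i, j) with i < j, the coefficient of dx_i ∧ dx_j in alpha ∧ beta is (alpha_i * beta_j - alpha_j * beta_i). Collecting: alpha ∧ beta = (x) dx ∧ dy.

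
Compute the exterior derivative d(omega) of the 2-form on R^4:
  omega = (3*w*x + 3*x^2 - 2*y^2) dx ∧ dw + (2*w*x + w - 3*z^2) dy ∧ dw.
d(omega) = (2*w + 4*y) dx ∧ dy ∧ dw + (6*z) dy ∧ dz ∧ dw

For a 2-form omega = sum_{i<j} g_{ij} dx_i ∧ dx_j, the exterior derivative is
  d(omega) = sum_{i<j} d(g_{ij}) ∧ dx_i ∧ dx_j = sum_{i<j, k} (∂g_{ij}/∂x_k) dx_k ∧ dx_i ∧ dx_j.
Expand each term, using dx_k ∧ dx_i ∧ dx_j = sgn(permutation) dx_{(a)} ∧ dx_{(b)} ∧ dx_{(c)} with (a < b < c) sorted:
  d(3*w*x + 3*x^2 - 2*y^2) includes (∂/∂y)(3*w*x + 3*x^2 - 2*y^2) dy = (-4*y) dy, which multiplied by dx ∧ dw gives (4*y) dx ∧ dy ∧ dw
  d(2*w*x + w - 3*z^2) includes (∂/∂x)(2*w*x + w - 3*z^2) dx = (2*w) dx, which multiplied by dy ∧ dw gives (2*w) dx ∧ dy ∧ dw
  d(2*w*x + w - 3*z^2) includes (∂/∂z)(2*w*x + w - 3*z^2) dz = (-6*z) dz, which multiplied by dy ∧ dw gives (6*z) dy ∧ dz ∧ dw
Collecting like 3-forms: d(omega) = (2*w + 4*y) dx ∧ dy ∧ dw + (6*z) dy ∧ dz ∧ dw.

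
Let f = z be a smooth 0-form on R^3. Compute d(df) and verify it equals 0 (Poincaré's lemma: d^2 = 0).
d(df) = 0

Step 1: df = sum_i (∂f/∂x_i) dx_i = (0) dx + (0) dy + (1) dz.
Step 2: Apply d again. Using the 1-form formula, the coefficient of dx ∧ dy in d(df) is ∂^2 f/∂x ∂y - ∂^2 f/∂y ∂x = (0) - (0) = 0 (equality of mixed partials for smooth f).
Similarly for dx ∧ dz and dy ∧ dz — all coefficients vanish. So d(df) = 0.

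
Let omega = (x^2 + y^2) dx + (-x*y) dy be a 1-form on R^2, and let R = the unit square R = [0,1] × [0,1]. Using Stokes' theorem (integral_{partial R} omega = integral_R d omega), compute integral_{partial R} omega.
integral_(partial R) omega = -3/2

Stokes: integral_partial_R omega = integral_R d omega with d omega = (∂Q/∂x - ∂P/∂y) dx ∧ dy.
  ∂Q/∂x = -y
  ∂P/∂y = 2*y
  integrand = ∂Q/∂x - ∂P/∂y = -3*y.
Integrating over R: integral_0^1 integral_0^1 (-3*y) dx dy = -3/2.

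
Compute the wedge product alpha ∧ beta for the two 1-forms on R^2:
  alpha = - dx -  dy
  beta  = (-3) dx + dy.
alpha ∧ beta = (-4) dx ∧ dy

Distribute the wedge, using dx_i ∧ dx_j = -dx_j ∧ dx_i and dx_i ∧ dx_i = 0. For each pair (i, j) with i < j, the coefficient of dx_i ∧ dx_j in alpha ∧ beta is (alpha_i * beta_j - alpha_j * beta_i). Collecting: alpha ∧ beta = (-4) dx ∧ dy.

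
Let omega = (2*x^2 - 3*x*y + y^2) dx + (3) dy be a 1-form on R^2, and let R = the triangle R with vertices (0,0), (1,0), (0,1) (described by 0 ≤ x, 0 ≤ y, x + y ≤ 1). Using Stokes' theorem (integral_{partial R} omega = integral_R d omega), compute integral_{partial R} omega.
integral_(partial R) omega = 1/6

Stokes: integral_partial_R omega = integral_R d omega with d omega = (∂Q/∂x - ∂P/∂y) dx ∧ dy.
  ∂Q/∂x = 0
  ∂P/∂y = -3*x + 2*y
  integrand = ∂Q/∂x - ∂P/∂y = 3*x - 2*y.
Integrating over R: integral_0^1 integral_0^{1-x} (3*x - 2*y) dy dx = 1/6.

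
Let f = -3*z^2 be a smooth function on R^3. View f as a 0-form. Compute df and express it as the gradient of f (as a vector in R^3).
df = (0) dx + (0) dy + (-6*z) dz; grad f = (0, 0, -6*z)

For a 0-form f, d f = (∂f/∂x) dx + (∂f/∂y) dy + (∂f/∂z) dz. The components of the vector representation are exactly the entries of grad f in Cartesian coordinates:
  ∂f/∂x = 0
  ∂f/∂y = 0
  ∂f/∂z = -6*z.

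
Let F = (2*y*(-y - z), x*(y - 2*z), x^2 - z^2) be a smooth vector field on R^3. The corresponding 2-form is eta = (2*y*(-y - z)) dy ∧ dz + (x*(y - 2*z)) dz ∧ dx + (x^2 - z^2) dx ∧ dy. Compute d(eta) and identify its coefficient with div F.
d(eta) = (x - 2*z) dx ∧ dy ∧ dz; div F = x - 2*z

For a 2-form in R^3 of the form above, applying d gives a 3-form with coefficient ∂P/∂x + ∂Q/∂y + ∂R/∂z:
  ∂P/∂x = 0
  ∂Q/∂y = x
  ∂R/∂z = -2*z
Sum = x - 2*z, which is exactly div F.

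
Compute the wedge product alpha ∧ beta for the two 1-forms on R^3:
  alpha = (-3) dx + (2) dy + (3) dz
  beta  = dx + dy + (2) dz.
alpha ∧ beta = (-5) dx ∧ dy + (-9) dx ∧ dz + (1) dy ∧ dz

Distribute the wedge, using dx_i ∧ dx_j = -dx_j ∧ dx_i and dx_i ∧ dx_i = 0. For each pair (i, j) with i < j, the coefficient of dx_i ∧ dx_j in alpha ∧ beta is (alpha_i * beta_j - alpha_j * beta_i). Collecting: alpha ∧ beta = (-5) dx ∧ dy + (-9) dx ∧ dz + (1) dy ∧ dz.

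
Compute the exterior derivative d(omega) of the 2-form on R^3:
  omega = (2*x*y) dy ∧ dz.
d(omega) = (2*y) dx ∧ dy ∧ dz

For a 2-form omega = sum_{i<j} g_{ij} dx_i ∧ dx_j, the exterior derivative is
  d(omega) = sum_{i<j} d(g_{ij}) ∧ dx_i ∧ dx_j = sum_{i<j, k} (∂g_{ij}/∂x_k) dx_k ∧ dx_i ∧ dx_j.
Expand each term, using dx_k ∧ dx_i ∧ dx_j = sgn(permutation) dx_{(a)} ∧ dx_{(b)} ∧ dx_{(c)} with (a < b < c) sorted:
  d(2*x*y) includes (∂/∂x)(2*x*y) dx = (2*y) dx, which multiplied by dy ∧ dz gives (2*y) dx ∧ dy ∧ dz
Collecting like 3-forms: d(omega) = (2*y) dx ∧ dy ∧ dz.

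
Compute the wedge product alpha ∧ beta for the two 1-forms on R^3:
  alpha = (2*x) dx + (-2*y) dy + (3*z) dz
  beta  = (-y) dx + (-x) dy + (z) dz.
alpha ∧ beta = (-2*x^2 - 2*y^2) dx ∧ dy + (z*(2*x + 3*y)) dx ∧ dz + (z*(3*x - 2*y)) dy ∧ dz

Distribute the wedge, using dx_i ∧ dx_j = -dx_j ∧ dx_i and dx_i ∧ dx_i = 0. For each pair (i, j) with i < j, the coefficient of dx_i ∧ dx_j in alpha ∧ beta is (alpha_i * beta_j - alpha_j * beta_i). Collecting: alpha ∧ beta = (-2*x^2 - 2*y^2) dx ∧ dy + (z*(2*x + 3*y)) dx ∧ dz + (z*(3*x - 2*y)) dy ∧ dz.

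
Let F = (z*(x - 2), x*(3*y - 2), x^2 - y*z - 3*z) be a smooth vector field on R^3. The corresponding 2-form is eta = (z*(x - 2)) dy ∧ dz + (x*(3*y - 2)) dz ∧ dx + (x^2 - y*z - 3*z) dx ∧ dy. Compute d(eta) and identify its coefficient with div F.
d(eta) = (3*x - y + z - 3) dx ∧ dy ∧ dz; div F = 3*x - y + z - 3

For a 2-form in R^3 of the form above, applying d gives a 3-form with coefficient ∂P/∂x + ∂Q/∂y + ∂R/∂z:
  ∂P/∂x = z
  ∂Q/∂y = 3*x
  ∂R/∂z = -y - 3
Sum = 3*x - y + z - 3, which is exactly div F.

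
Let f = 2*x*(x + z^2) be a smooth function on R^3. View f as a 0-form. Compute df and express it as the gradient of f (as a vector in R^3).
df = (4*x + 2*z^2) dx + (0) dy + (4*x*z) dz; grad f = (4*x + 2*z^2, 0, 4*x*z)

For a 0-form f, d f = (∂f/∂x) dx + (∂f/∂y) dy + (∂f/∂z) dz. The components of the vector representation are exactly the entries of grad f in Cartesian coordinates:
  ∂f/∂x = 4*x + 2*z^2
  ∂f/∂y = 0
  ∂f/∂z = 4*x*z.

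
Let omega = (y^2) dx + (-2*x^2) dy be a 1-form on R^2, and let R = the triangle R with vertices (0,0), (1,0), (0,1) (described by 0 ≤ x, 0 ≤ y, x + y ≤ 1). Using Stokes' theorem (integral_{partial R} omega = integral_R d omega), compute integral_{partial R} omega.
integral_(partial R) omega = -1

Stokes: integral_partial_R omega = integral_R d omega with d omega = (∂Q/∂x - ∂P/∂y) dx ∧ dy.
  ∂Q/∂x = -4*x
  ∂P/∂y = 2*y
  integrand = ∂Q/∂x - ∂P/∂y = -4*x - 2*y.
Integrating over R: integral_0^1 integral_0^{1-x} (-4*x - 2*y) dy dx = -1.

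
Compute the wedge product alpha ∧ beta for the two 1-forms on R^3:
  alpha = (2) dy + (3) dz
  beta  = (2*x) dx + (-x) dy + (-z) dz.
alpha ∧ beta = (-4*x) dx ∧ dy + (3*x - 2*z) dy ∧ dz + (-6*x) dx ∧ dz

Distribute the wedge, using dx_i ∧ dx_j = -dx_j ∧ dx_i and dx_i ∧ dx_i = 0. For each pair (i, j) with i < j, the coefficient of dx_i ∧ dx_j in alpha ∧ beta is (alpha_i * beta_j - alpha_j * beta_i). Collecting: alpha ∧ beta = (-4*x) dx ∧ dy + (3*x - 2*z) dy ∧ dz + (-6*x) dx ∧ dz.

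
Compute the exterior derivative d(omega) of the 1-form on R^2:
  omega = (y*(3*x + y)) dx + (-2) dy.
d(omega) = (-3*x - 2*y) dx ∧ dy

For a 1-form omega = sum_i f_i dx_i, the exterior derivative is
  d(omega) = sum_{i < j} (∂f_j/∂x_i - ∂f_i/∂x_j) dx_i ∧ dx_j.
  coefficient of dx ∧ dy: ∂f_2/∂x - ∂f_1/∂y = ∂(-2)/∂x - ∂(y*(3*x + y))/∂y = -3*x - 2*y
Assembling: d(omega) = (-3*x - 2*y) dx ∧ dy.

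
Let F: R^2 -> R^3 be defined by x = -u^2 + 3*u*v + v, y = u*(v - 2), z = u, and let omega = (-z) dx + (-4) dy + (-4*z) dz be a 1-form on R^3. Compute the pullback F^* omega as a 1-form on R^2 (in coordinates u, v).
F^* omega = (2*u^2 - 3*u*v - 4*u - 4*v + 8) du + (u*(-3*u - 5)) dv

Using F^*(f dg) = (f ∘ F) d(g ∘ F), substitute each coordinate x_i by F_i(u, v) in f_i, and replace dx_i by d F_i = (∂F_i/∂u) du + (∂F_i/∂v) dv.
  For the x component: f_1(F) = -u; d F_1 = (-2*u + 3*v) du + (3*u + 1) dv
  For the y component: f_2(F) = -4; d F_2 = (v - 2) du + (u) dv
  For the z component: f_3(F) = -4*u; d F_3 = (1) du + (0) dv
Combining and collecting du, dv coefficients:
  coeff of du: 2*u^2 - 3*u*v - 4*u - 4*v + 8
  coeff of dv: u*(-3*u - 5)
F^* omega = (2*u^2 - 3*u*v - 4*u - 4*v + 8) du + (u*(-3*u - 5)) dv.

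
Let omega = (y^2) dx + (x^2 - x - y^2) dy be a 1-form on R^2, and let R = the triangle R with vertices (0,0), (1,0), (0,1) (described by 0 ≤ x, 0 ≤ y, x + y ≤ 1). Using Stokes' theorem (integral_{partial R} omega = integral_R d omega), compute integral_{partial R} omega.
integral_(partial R) omega = -1/2

Stokes: integral_partial_R omega = integral_R d omega with d omega = (∂Q/∂x - ∂P/∂y) dx ∧ dy.
  ∂Q/∂x = 2*x - 1
  ∂P/∂y = 2*y
  integrand = ∂Q/∂x - ∂P/∂y = 2*x - 2*y - 1.
Integrating over R: integral_0^1 integral_0^{1-x} (2*x - 2*y - 1) dy dx = -1/2.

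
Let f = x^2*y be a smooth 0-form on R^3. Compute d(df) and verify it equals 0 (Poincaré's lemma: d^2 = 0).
d(df) = 0

Step 1: df = sum_i (∂f/∂x_i) dx_i = (2*x*y) dx + (x^2) dy + (0) dz.
Step 2: Apply d again. Using the 1-form formula, the coefficient of dx ∧ dy in d(df) is ∂^2 f/∂x ∂y - ∂^2 f/∂y ∂x = (2*x) - (2*x) = 0 (equality of mixed partials for smooth f).
Similarly for dx ∧ dz and dy ∧ dz — all coefficients vanish. So d(df) = 0.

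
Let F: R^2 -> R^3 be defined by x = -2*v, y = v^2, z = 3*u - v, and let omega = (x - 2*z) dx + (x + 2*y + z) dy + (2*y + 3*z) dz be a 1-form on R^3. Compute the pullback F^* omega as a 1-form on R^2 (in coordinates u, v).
F^* omega = (27*u + 6*v^2 - 9*v) du + (6*u*v + 3*u + 4*v^3 - 8*v^2 + 3*v) dv

Using F^*(f dg) = (f ∘ F) d(g ∘ F), substitute each coordinate x_i by F_i(u, v) in f_i, and replace dx_i by d F_i = (∂F_i/∂u) du + (∂F_i/∂v) dv.
  For the x component: f_1(F) = -6*u; d F_1 = (0) du + (-2) dv
  For the y component: f_2(F) = 3*u + 2*v^2 - 3*v; d F_2 = (0) du + (2*v) dv
  For the z component: f_3(F) = 9*u + 2*v^2 - 3*v; d F_3 = (3) du + (-1) dv
Combining and collecting du, dv coefficients:
  coeff of du: 27*u + 6*v^2 - 9*v
  coeff of dv: 6*u*v + 3*u + 4*v^3 - 8*v^2 + 3*v
F^* omega = (27*u + 6*v^2 - 9*v) du + (6*u*v + 3*u + 4*v^3 - 8*v^2 + 3*v) dv.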